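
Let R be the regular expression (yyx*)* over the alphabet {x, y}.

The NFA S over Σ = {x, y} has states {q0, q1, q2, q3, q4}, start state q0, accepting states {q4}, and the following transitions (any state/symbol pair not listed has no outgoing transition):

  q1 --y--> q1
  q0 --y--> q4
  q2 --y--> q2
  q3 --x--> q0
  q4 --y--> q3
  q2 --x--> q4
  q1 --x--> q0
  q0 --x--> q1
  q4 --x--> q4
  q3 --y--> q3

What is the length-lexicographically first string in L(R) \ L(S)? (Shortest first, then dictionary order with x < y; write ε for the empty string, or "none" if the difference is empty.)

The empty string ε is accepted by R but not by S.
Since ε is the unique shortest string, it is the required witness.

ε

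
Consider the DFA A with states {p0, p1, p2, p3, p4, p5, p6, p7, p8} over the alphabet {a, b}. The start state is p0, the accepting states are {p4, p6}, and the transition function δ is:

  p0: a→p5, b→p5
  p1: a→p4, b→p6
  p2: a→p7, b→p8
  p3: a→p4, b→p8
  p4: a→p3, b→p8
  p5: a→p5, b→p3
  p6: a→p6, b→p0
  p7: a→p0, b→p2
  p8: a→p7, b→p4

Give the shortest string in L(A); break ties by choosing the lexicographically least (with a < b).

A breadth-first search from p0 reaches an accepting state first via the path p0 → p5 → p3 → p4 on input aba.
No string of length < 3 is accepted (BFS exhausts all shorter strings without reaching an accepting state), and aba is the lexicographically least accepting string of length 3.

aba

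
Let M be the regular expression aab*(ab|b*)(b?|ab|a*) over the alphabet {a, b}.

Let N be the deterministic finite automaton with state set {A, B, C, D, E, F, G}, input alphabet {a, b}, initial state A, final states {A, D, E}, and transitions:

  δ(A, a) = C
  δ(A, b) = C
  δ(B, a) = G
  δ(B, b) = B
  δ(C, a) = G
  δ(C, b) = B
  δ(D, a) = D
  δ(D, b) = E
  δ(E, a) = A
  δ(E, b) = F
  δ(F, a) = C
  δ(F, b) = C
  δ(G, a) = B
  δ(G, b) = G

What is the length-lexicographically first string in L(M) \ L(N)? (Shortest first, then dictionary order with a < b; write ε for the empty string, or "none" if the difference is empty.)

The string aa is accepted by M but not by N.
No shorter string lies in the difference, and aa is the lexicographically first length-2 string in L(M) \ L(N).

aa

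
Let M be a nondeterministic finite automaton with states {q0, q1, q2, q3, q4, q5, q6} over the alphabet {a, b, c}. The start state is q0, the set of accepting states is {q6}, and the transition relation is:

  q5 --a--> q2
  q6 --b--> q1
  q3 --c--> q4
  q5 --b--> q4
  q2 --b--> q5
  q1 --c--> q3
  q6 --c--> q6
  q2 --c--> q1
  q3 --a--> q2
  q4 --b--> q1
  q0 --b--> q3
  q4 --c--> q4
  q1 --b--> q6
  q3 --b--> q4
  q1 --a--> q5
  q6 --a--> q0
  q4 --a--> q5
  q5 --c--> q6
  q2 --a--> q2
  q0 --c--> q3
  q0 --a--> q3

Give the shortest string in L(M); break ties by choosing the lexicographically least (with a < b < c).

aabc

A breadth-first search from q0 reaches an accepting state first via the path q0 → q3 → q2 → q5 → q6 on input aabc.
No string of length < 4 is accepted (BFS exhausts all shorter strings without reaching an accepting state), and aabc is the lexicographically least accepting string of length 4.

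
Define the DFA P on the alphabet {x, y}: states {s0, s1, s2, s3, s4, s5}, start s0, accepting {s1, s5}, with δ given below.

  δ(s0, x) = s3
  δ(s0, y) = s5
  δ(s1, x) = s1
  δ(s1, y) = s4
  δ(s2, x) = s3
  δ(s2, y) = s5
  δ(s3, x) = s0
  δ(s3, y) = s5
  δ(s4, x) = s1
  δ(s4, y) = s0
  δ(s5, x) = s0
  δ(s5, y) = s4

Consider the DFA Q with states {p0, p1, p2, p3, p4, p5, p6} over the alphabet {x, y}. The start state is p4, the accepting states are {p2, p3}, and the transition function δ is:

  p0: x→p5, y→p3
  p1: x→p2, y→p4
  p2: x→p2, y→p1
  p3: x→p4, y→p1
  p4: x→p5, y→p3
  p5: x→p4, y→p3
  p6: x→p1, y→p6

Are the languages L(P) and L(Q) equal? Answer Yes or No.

Exploring the product automaton P × Q from the start pair (s0, p4), following both machines on each input symbol, reaches 5 state pairs: (s0, p4), (s3, p5), (s5, p3), (s4, p1), (s1, p2).
P accepts in {s1, s5} and Q accepts in {p2, p3}. In every reachable pair the two components are either both accepting — (s5, p3), (s1, p2) — or both non-accepting, so no string is accepted by exactly one of the machines: L(P) \ L(Q) and L(Q) \ L(P) are both empty.
Hence every string is accepted by P iff it is accepted by Q, and the two languages coincide.

Yes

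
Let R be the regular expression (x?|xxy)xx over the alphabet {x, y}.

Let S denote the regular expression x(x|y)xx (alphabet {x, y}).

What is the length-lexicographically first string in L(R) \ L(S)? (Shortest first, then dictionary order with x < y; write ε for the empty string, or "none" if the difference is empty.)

The string xx is accepted by R but not by S.
No shorter string lies in the difference, and xx is the lexicographically first length-2 string in L(R) \ L(S).

xx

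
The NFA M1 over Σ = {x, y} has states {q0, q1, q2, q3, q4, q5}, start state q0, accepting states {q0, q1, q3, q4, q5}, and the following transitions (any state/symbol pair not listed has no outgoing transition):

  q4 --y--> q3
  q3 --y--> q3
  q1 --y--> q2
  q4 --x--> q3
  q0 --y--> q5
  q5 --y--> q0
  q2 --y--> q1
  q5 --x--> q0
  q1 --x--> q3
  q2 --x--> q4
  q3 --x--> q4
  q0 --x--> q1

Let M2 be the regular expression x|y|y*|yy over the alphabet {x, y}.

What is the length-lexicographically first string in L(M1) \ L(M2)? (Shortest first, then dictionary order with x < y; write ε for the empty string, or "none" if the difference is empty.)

xx

The string xx is accepted by M1 but not by M2.
No shorter string lies in the difference, and xx is the lexicographically first length-2 string in L(M1) \ L(M2).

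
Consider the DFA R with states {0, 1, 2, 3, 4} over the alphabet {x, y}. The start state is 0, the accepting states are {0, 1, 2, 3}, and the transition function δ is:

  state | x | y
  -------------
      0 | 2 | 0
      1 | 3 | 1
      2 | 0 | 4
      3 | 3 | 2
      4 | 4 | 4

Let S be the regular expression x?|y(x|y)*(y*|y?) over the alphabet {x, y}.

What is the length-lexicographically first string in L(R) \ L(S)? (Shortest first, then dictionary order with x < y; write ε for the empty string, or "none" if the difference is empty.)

The string xx is accepted by R but not by S.
No shorter string lies in the difference, and xx is the lexicographically first length-2 string in L(R) \ L(S).

xx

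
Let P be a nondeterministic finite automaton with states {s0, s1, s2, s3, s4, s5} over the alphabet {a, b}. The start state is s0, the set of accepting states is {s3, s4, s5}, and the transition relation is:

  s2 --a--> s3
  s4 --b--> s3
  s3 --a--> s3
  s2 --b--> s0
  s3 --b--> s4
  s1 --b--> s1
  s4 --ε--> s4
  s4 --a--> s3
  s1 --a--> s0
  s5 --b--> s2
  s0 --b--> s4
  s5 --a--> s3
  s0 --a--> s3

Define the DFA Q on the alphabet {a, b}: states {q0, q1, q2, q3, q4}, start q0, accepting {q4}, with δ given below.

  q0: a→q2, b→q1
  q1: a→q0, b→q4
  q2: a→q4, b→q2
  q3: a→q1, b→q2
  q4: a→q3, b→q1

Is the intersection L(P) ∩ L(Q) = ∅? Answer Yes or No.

No

The string aa is accepted by both P and Q.
Hence L(P) ∩ L(Q) ≠ ∅.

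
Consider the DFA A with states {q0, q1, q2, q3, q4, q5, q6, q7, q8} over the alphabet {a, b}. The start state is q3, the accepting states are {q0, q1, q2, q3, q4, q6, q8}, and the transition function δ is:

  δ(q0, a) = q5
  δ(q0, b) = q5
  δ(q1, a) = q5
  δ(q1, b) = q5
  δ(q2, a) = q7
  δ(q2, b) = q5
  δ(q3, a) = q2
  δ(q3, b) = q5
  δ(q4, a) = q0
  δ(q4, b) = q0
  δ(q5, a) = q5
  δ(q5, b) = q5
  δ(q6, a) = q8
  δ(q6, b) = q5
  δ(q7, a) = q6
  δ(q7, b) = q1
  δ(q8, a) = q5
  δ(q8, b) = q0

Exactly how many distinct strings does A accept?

6

The useful subgraph on states {q0, q1, q2, q3, q6, q7, q8} is acyclic, so L(A) is finite; the longest accepting path visits 6 useful states, giving maximum string length 5.
Counting accepting paths from q3 by length: 1 of length 0, 1 of length 1, 2 of length 3, 1 of length 4, 1 of length 5. Total 6.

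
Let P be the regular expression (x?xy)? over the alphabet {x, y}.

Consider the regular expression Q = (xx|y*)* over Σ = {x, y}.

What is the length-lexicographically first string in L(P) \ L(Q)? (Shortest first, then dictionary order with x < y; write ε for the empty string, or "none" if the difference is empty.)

The string xy is accepted by P but not by Q.
No shorter string lies in the difference, and xy is the lexicographically first length-2 string in L(P) \ L(Q).

xy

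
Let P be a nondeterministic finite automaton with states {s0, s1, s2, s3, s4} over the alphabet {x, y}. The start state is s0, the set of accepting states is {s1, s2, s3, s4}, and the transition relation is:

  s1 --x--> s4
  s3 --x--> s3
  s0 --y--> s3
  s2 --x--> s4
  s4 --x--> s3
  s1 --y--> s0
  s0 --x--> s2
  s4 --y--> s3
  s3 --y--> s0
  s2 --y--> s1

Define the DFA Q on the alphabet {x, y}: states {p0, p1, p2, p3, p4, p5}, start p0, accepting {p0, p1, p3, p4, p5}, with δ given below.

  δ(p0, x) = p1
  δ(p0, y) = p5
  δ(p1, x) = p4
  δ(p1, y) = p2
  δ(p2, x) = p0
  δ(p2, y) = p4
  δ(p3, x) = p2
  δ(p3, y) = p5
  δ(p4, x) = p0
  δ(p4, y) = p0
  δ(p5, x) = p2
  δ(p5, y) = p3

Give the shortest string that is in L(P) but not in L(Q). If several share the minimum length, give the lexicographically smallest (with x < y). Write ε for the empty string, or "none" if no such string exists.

xy

The string xy is accepted by P but not by Q.
No shorter string lies in the difference, and xy is the lexicographically first length-2 string in L(P) \ L(Q).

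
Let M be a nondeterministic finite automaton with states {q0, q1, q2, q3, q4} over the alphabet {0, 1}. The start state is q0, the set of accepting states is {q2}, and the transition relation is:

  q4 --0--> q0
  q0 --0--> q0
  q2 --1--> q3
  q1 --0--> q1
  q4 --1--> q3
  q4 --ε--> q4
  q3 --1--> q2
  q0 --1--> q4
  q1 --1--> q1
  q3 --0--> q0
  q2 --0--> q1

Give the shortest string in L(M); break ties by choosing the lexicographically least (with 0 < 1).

A breadth-first search from q0 reaches an accepting state first via the path q0 → q4 → q3 → q2 on input 111.
No string of length < 3 is accepted (BFS exhausts all shorter strings without reaching an accepting state), and 111 is the lexicographically least accepting string of length 3.

111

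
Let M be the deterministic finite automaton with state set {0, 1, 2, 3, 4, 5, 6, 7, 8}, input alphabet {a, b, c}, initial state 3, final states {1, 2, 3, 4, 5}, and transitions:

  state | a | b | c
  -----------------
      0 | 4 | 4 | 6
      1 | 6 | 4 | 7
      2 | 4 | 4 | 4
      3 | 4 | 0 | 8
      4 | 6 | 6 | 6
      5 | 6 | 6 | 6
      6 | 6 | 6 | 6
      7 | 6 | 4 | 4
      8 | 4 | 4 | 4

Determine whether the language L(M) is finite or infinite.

The useful states (reachable from 3 and able to reach an accepting state) are {0, 3, 4, 8}.
Restricted to these states the transition graph has no cycle, so every accepting path has bounded length and L is finite.

finite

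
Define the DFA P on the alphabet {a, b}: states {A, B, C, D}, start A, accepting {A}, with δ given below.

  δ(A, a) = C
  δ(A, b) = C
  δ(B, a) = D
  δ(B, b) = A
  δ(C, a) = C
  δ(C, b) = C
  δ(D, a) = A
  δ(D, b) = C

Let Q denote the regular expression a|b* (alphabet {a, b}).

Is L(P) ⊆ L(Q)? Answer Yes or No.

Yes

Converting the expression Q to a DFA (subset construction, then merging equivalent states) gives the minimal DFA with states {q0, q1, q2, q3}, start state q0, accepting states {q0, q1, q2} and transitions q0: a→q1, b→q2; q1: a→q3, b→q3; q2: a→q3, b→q2; q3: a→q3, b→q3.
Exploring the product automaton P × Q from the start pair (A, q0), following both machines on each input symbol, reaches 4 state pairs: (A, q0), (C, q1), (C, q2), (C, q3).
P accepts in {A} and Q accepts in {q0, q1, q2}. The reachable pairs whose P-component is accepting are (A, q0); in each of them the Q-component is accepting too, so the product for L(P) \ L(Q) (P-component accepting, Q-component rejecting) has no reachable accepting pair and the difference is empty.
Hence every string in L(P) is also in L(Q).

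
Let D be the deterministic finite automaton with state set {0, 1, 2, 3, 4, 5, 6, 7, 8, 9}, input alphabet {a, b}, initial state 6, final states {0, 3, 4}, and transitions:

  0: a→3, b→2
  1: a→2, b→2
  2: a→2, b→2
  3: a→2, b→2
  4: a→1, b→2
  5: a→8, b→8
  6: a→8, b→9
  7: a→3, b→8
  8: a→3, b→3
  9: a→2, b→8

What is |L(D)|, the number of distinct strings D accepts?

The useful subgraph on states {3, 6, 8, 9} is acyclic, so L(D) is finite; the longest accepting path visits 4 useful states, giving maximum string length 3.
Counting accepting paths from 6 by length: 2 of length 2, 2 of length 3. Total 4.

4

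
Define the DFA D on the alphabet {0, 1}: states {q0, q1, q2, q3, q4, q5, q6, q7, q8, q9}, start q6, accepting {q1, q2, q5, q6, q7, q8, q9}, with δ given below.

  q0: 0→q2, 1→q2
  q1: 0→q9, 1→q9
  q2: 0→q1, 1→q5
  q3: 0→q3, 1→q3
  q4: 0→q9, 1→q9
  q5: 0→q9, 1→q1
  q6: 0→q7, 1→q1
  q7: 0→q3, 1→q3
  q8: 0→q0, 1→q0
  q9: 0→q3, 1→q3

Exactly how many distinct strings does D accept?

The useful subgraph on states {q1, q6, q7, q9} is acyclic, so L(D) is finite; the longest accepting path visits 3 useful states, giving maximum string length 2.
Counting accepting paths from q6 by length: 1 of length 0, 2 of length 1, 2 of length 2. Total 5.

5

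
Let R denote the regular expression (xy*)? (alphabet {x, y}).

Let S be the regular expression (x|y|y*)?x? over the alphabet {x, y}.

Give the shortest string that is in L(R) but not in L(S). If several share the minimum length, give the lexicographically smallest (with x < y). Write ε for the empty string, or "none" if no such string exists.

The string xy is accepted by R but not by S.
No shorter string lies in the difference, and xy is the lexicographically first length-2 string in L(R) \ L(S).

xy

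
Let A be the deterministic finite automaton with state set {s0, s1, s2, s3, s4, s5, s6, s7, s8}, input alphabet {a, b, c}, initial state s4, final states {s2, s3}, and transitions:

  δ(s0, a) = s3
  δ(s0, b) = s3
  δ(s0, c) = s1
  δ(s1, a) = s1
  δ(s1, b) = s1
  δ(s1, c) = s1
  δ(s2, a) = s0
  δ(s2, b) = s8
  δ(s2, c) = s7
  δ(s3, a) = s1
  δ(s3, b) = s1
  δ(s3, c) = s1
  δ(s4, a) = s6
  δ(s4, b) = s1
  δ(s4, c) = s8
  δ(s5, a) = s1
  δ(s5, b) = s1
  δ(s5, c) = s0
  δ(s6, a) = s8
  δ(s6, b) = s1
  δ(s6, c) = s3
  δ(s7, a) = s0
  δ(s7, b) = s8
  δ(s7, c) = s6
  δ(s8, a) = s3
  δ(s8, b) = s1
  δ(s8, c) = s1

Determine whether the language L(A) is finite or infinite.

The useful states (reachable from s4 and able to reach an accepting state) are {s3, s4, s6, s8}.
Restricted to these states the transition graph has no cycle, so every accepting path has bounded length and L is finite.

finite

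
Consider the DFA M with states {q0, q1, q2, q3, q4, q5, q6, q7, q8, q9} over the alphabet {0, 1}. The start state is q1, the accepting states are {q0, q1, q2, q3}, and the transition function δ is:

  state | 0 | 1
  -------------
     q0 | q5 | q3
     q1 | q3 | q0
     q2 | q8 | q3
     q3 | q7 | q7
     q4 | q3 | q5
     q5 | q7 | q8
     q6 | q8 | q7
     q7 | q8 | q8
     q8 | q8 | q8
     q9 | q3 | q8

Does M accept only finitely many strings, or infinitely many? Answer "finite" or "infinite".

The useful states (reachable from q1 and able to reach an accepting state) are {q0, q1, q3}.
Restricted to these states the transition graph has no cycle, so every accepting path has bounded length and L is finite.

finite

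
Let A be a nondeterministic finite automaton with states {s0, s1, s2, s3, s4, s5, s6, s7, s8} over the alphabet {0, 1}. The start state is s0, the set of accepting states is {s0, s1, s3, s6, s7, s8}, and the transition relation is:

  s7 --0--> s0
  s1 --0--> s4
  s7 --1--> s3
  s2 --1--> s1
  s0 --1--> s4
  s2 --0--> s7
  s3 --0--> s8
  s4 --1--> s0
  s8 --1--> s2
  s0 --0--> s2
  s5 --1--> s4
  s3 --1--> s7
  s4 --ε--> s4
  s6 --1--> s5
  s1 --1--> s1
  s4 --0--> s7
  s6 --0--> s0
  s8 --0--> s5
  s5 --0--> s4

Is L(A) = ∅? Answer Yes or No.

No

The empty string ε is accepted: the run s0 ends in the accepting state s0.
Since at least one string is accepted, L(A) is not empty.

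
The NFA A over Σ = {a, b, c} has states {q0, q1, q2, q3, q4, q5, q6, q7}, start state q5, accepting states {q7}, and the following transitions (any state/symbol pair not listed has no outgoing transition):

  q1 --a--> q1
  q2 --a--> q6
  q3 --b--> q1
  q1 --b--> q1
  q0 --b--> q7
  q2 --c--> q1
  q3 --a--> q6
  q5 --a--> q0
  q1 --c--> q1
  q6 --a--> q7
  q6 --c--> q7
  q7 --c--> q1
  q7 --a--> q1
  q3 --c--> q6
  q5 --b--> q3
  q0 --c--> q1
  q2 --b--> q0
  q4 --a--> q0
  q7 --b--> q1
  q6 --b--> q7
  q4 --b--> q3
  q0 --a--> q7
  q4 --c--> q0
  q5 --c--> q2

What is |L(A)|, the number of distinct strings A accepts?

13

The useful subgraph on states {q0, q2, q3, q5, q6, q7} is acyclic, so L(A) is finite; the longest accepting path visits 4 useful states, giving maximum string length 3.
Counting accepting paths from q5 by length: 2 of length 2, 11 of length 3. Total 13.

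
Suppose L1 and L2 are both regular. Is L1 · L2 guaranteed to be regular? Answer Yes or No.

Yes

If R₁ and R₂ are regular expressions for the two languages then R₁R₂ denotes L₁L₂; on automata, add ε-moves from every accepting state of an NFA for L₁ to the start state of an NFA for L₂ and keep only the second machine's accepting states.
So the regular languages are closed under concatenation.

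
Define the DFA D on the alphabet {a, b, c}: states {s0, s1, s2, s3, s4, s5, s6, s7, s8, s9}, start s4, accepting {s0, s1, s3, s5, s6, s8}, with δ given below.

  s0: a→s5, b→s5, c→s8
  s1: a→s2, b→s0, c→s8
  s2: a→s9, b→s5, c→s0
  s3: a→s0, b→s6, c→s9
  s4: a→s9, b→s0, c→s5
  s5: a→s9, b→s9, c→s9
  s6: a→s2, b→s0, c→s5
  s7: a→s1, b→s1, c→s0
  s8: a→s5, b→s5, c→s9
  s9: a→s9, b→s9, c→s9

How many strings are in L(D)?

7

The useful subgraph on states {s0, s4, s5, s8} is acyclic, so L(D) is finite; the longest accepting path visits 4 useful states, giving maximum string length 3.
Counting accepting paths from s4 by length: 2 of length 1, 3 of length 2, 2 of length 3. Total 7.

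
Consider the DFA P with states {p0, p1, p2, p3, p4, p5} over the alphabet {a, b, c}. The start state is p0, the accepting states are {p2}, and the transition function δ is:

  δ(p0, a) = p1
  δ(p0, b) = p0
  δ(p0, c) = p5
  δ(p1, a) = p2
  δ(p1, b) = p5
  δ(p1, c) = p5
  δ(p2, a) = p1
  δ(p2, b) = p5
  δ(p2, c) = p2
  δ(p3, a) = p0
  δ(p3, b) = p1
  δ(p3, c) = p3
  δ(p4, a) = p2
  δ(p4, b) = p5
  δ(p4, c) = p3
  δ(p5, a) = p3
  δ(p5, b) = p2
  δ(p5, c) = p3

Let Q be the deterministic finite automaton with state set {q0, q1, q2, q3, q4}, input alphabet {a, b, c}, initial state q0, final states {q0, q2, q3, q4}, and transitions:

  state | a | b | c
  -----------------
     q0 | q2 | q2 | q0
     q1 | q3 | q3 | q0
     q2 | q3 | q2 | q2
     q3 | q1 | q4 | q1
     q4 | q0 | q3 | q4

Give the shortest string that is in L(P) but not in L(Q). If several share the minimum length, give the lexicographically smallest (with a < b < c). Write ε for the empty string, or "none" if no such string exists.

The string aac is accepted by P but not by Q.
No shorter string lies in the difference, and aac is the lexicographically first length-3 string in L(P) \ L(Q).

aac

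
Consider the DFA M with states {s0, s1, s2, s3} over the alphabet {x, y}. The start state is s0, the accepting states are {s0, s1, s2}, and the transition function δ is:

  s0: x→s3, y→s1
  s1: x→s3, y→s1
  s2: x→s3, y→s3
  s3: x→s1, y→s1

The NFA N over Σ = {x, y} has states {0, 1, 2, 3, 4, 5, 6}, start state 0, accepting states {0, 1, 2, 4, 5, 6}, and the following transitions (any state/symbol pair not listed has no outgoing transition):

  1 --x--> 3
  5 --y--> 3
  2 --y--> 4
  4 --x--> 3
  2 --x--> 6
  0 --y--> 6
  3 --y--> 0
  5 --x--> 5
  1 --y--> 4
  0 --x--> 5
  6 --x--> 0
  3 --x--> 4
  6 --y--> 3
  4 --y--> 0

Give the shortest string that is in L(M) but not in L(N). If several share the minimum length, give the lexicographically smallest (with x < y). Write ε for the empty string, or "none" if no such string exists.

xy

The string xy is accepted by M but not by N.
No shorter string lies in the difference, and xy is the lexicographically first length-2 string in L(M) \ L(N).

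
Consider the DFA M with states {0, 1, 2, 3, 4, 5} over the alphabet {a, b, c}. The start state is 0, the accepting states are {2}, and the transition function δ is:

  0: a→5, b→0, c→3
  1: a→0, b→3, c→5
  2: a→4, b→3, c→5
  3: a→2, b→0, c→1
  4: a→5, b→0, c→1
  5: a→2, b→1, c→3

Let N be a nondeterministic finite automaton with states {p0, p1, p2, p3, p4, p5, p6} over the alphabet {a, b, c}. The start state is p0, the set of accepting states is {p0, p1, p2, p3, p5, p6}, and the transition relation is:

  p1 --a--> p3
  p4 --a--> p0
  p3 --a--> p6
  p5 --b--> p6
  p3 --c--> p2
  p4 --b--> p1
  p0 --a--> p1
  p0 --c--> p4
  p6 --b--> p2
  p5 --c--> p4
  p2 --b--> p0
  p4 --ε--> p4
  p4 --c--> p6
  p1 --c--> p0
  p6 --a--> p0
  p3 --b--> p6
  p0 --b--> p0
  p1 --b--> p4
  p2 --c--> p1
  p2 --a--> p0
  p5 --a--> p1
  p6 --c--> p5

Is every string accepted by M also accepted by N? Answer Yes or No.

Yes

Exploring the product automaton M × N from the start pair (0, p0), following both machines on each input symbol, reaches 33 state pairs: (0, p0), (5, p1), (3, p4), (2, p3), (1, p4), (3, p0), (2, p0), (0, p1), (1, p6), (4, p6), (3, p6), (5, p2), (3, p1), (5, p6), (2, p1), (4, p1), (5, p4), (5, p3), (0, p4), (3, p2), (5, p5), (5, p0), (0, p2), (1, p5), (1, p0), (1, p2), (3, p5), (4, p3), (1, p1), (2, p6), (0, p6), (0, p3), (4, p0).
M accepts in {2} and N accepts in {p0, p1, p2, p3, p5, p6}. The reachable pairs whose M-component is accepting are (2, p3), (2, p0), (2, p1), (2, p6); in each of them the N-component is accepting too, so the product for L(M) \ L(N) (M-component accepting, N-component rejecting) has no reachable accepting pair and the difference is empty.
Hence every string in L(M) is also in L(N).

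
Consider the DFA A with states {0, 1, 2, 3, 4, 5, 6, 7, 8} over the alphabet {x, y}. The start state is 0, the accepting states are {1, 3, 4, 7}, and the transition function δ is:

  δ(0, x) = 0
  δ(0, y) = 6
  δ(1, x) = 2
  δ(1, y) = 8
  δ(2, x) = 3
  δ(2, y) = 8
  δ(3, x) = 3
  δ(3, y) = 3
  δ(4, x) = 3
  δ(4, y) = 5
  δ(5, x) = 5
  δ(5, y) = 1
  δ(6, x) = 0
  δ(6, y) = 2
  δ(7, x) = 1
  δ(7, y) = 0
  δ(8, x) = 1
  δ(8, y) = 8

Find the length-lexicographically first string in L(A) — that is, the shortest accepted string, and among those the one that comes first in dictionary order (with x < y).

yyx

A breadth-first search from 0 reaches an accepting state first via the path 0 → 6 → 2 → 3 on input yyx.
No string of length < 3 is accepted (BFS exhausts all shorter strings without reaching an accepting state), and yyx is the lexicographically least accepting string of length 3.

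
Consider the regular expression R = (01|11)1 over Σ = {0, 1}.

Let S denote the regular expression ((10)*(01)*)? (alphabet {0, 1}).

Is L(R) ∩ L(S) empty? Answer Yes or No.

Converting the expression R to a DFA (subset construction, then merging equivalent states) gives the minimal DFA with states {r0, r1, r2, r3, r4}, start state r0, accepting states {r4} and transitions r0: 0→r1, 1→r1; r1: 0→r2, 1→r3; r2: 0→r2, 1→r2; r3: 0→r2, 1→r4; r4: 0→r2, 1→r2.
Converting the expression S to a DFA (subset construction, then merging equivalent states) gives the minimal DFA with states {s0, s1, s2, s3, s4}, start state s0, accepting states {s0, s4} and transitions s0: 0→s1, 1→s2; s1: 0→s3, 1→s4; s2: 0→s0, 1→s3; s3: 0→s3, 1→s3; s4: 0→s1, 1→s3.
Exploring the product automaton R × S from the start pair (r0, s0), following both machines on each input symbol, reaches 11 state pairs: (r0, s0), (r1, s1), (r1, s2), (r2, s3), (r3, s4), (r2, s0), (r3, s3), (r2, s1), (r4, s3), (r2, s2), (r2, s4).
R accepts in {r4} and S accepts in {s0, s4}; no reachable pair has both components accepting, so no string drives both machines to acceptance simultaneously and L(R) ∩ L(S) = ∅.
So no string is accepted by both, and the intersection is empty.

Yes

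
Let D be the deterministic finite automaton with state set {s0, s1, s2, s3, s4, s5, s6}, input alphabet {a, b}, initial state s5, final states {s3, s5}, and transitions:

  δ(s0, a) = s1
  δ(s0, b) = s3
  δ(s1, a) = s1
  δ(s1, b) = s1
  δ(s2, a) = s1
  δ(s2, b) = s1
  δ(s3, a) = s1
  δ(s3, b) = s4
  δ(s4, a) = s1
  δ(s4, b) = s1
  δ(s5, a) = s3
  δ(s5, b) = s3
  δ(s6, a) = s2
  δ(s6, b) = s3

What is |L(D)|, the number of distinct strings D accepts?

The useful subgraph on states {s3, s5} is acyclic, so L(D) is finite; the longest accepting path visits 2 useful states, giving maximum string length 1.
Counting accepting paths from s5 by length: 1 of length 0, 2 of length 1. Total 3.

3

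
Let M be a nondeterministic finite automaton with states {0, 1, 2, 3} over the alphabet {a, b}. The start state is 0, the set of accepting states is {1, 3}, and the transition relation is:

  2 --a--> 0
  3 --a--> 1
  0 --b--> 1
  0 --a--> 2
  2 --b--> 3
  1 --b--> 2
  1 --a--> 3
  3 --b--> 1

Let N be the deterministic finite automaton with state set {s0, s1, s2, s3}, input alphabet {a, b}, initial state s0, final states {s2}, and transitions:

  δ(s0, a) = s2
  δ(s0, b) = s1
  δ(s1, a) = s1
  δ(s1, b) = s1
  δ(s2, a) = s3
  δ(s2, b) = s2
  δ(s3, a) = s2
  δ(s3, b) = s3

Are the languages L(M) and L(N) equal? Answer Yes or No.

No

The string b is accepted by M but rejected by N.
So L(M) ≠ L(N).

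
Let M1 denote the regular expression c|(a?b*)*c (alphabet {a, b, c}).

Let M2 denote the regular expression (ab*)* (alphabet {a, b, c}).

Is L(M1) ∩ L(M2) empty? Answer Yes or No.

Converting the expression M1 to a DFA (subset construction, then merging equivalent states) gives the minimal DFA with states {r0, r1, r2}, start state r0, accepting states {r1} and transitions r0: a→r0, b→r0, c→r1; r1: a→r2, b→r2, c→r2; r2: a→r2, b→r2, c→r2.
Converting the expression M2 to a DFA (subset construction, then merging equivalent states) gives the minimal DFA with states {t0, t1, t2}, start state t0, accepting states {t0, t1} and transitions t0: a→t1, b→t2, c→t2; t1: a→t1, b→t1, c→t2; t2: a→t2, b→t2, c→t2.
Exploring the product automaton M1 × M2 from the start pair (r0, t0), following both machines on each input symbol, reaches 5 state pairs: (r0, t0), (r0, t1), (r0, t2), (r1, t2), (r2, t2).
M1 accepts in {r1} and M2 accepts in {t0, t1}; no reachable pair has both components accepting, so no string drives both machines to acceptance simultaneously and L(M1) ∩ L(M2) = ∅.
So no string is accepted by both, and the intersection is empty.

Yes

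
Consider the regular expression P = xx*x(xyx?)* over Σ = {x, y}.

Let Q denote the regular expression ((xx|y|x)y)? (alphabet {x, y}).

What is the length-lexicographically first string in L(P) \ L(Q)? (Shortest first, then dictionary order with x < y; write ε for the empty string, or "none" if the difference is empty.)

The string xx is accepted by P but not by Q.
No shorter string lies in the difference, and xx is the lexicographically first length-2 string in L(P) \ L(Q).

xx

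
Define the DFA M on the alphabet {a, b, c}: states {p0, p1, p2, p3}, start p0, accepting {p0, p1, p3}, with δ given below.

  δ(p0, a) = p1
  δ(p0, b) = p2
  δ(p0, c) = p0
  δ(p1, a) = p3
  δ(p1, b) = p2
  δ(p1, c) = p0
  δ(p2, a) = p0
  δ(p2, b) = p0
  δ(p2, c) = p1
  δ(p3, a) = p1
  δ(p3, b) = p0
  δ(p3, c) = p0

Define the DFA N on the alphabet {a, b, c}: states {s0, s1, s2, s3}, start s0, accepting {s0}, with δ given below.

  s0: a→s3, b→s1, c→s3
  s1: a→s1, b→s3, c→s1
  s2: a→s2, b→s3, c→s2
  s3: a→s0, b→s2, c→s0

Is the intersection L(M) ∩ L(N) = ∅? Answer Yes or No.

No

The empty string ε is accepted by both M and N.
Hence L(M) ∩ L(N) ≠ ∅.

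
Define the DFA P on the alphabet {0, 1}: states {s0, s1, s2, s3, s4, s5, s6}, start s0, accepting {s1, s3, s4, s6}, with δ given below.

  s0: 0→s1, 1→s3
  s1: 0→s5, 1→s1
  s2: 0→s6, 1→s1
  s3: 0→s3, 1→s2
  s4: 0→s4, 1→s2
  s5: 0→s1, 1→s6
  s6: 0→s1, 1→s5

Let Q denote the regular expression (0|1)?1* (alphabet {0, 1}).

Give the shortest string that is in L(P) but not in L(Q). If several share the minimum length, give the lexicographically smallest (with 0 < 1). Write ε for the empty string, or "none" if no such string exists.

10

The string 10 is accepted by P but not by Q.
No shorter string lies in the difference, and 10 is the lexicographically first length-2 string in L(P) \ L(Q).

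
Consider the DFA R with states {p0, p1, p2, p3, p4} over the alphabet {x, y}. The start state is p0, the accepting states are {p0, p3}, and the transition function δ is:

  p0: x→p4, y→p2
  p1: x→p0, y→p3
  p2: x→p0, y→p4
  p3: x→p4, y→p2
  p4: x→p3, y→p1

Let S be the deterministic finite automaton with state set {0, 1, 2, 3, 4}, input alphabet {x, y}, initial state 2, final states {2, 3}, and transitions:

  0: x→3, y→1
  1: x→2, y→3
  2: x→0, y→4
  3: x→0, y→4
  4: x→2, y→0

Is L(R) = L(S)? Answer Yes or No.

Exploring the product automaton R × S from the start pair (p0, 2), following both machines on each input symbol, reaches 5 state pairs: (p0, 2), (p4, 0), (p2, 4), (p3, 3), (p1, 1).
R accepts in {p0, p3} and S accepts in {2, 3}. In every reachable pair the two components are either both accepting — (p0, 2), (p3, 3) — or both non-accepting, so no string is accepted by exactly one of the machines: L(R) \ L(S) and L(S) \ L(R) are both empty.
Hence every string is accepted by R iff it is accepted by S, and the two languages coincide.

Yes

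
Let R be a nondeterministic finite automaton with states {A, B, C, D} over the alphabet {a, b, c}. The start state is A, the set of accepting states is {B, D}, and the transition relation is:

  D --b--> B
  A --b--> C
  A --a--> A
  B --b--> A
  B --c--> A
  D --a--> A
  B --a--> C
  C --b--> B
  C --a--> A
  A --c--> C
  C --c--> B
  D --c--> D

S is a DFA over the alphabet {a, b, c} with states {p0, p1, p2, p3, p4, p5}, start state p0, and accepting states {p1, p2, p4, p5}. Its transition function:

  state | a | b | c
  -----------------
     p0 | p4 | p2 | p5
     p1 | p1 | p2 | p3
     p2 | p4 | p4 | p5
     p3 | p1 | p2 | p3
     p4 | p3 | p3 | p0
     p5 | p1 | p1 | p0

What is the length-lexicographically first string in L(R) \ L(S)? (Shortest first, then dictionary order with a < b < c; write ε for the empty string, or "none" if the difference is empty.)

The string cc is accepted by R but not by S.
No shorter string lies in the difference, and cc is the lexicographically first length-2 string in L(R) \ L(S).

cc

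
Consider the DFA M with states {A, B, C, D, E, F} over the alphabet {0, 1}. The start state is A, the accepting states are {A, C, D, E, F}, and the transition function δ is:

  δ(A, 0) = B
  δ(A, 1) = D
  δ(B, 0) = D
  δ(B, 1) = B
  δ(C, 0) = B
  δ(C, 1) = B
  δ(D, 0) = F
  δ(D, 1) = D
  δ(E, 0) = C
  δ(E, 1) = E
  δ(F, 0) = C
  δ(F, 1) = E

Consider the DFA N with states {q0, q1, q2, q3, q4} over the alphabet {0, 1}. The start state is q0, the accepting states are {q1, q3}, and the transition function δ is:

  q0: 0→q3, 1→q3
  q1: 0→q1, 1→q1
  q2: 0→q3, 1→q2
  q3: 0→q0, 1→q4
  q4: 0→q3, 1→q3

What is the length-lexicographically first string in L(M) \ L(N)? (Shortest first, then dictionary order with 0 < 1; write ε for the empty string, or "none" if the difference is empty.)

ε

The empty string ε is accepted by M but not by N.
Since ε is the unique shortest string, it is the required witness.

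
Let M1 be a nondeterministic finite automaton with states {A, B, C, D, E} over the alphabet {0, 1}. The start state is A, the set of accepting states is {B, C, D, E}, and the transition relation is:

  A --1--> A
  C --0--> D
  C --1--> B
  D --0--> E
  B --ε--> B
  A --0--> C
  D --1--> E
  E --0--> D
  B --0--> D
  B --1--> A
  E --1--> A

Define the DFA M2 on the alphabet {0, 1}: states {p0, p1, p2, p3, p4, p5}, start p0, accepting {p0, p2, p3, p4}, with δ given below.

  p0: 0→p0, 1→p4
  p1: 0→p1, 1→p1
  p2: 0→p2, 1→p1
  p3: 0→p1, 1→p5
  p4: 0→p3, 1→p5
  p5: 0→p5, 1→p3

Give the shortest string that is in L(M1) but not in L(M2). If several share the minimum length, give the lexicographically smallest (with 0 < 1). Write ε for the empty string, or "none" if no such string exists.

The string 100 is accepted by M1 but not by M2.
No shorter string lies in the difference, and 100 is the lexicographically first length-3 string in L(M1) \ L(M2).

100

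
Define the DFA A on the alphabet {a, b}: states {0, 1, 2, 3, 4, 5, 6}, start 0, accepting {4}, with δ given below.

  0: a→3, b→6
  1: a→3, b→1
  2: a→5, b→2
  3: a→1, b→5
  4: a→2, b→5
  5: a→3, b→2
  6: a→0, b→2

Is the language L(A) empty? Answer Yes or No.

Yes

The states reachable from the start state are {0, 1, 2, 3, 5, 6}.
None of the accepting states {4} is reachable, so no string is accepted and L(A) = ∅.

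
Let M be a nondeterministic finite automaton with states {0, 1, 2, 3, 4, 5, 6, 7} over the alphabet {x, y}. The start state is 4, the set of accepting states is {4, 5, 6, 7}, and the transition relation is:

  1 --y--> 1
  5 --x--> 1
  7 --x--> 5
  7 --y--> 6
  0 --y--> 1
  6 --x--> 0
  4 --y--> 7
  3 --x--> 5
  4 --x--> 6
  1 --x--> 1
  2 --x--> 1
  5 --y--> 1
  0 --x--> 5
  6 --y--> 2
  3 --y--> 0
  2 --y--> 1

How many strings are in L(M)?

The useful subgraph on states {0, 4, 5, 6, 7} is acyclic, so L(M) is finite; the longest accepting path visits 5 useful states, giving maximum string length 4.
Counting accepting paths from 4 by length: 1 of length 0, 2 of length 1, 2 of length 2, 1 of length 3, 1 of length 4. Total 7.

7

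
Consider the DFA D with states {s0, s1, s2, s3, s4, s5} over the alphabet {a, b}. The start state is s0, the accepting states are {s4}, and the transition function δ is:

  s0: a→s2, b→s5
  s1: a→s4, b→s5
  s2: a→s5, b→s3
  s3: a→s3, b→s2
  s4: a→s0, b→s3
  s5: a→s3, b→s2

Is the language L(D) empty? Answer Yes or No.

Yes

The states reachable from the start state are {s0, s2, s3, s5}.
None of the accepting states {s4} is reachable, so no string is accepted and L(D) = ∅.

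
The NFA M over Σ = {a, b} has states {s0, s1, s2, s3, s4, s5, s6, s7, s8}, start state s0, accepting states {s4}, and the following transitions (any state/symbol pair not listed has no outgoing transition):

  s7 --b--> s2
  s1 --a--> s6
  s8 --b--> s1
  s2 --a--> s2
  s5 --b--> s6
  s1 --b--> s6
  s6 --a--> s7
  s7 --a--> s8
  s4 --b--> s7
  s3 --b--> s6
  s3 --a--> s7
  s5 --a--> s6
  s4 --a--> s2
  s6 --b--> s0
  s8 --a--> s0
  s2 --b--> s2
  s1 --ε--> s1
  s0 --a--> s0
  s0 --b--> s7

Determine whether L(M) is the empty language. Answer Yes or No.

The states reachable from the start state are {s0, s1, s2, s6, s7, s8}.
None of the accepting states {s4} is reachable, so no string is accepted and L(M) = ∅.

Yes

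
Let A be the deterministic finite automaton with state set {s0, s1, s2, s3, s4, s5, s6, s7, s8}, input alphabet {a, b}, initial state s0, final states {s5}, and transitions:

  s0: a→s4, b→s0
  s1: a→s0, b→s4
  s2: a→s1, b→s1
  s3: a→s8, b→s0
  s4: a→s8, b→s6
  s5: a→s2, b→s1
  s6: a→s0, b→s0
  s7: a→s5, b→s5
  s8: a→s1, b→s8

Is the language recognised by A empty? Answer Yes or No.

Yes

The states reachable from the start state are {s0, s1, s4, s6, s8}.
None of the accepting states {s5} is reachable, so no string is accepted and L(A) = ∅.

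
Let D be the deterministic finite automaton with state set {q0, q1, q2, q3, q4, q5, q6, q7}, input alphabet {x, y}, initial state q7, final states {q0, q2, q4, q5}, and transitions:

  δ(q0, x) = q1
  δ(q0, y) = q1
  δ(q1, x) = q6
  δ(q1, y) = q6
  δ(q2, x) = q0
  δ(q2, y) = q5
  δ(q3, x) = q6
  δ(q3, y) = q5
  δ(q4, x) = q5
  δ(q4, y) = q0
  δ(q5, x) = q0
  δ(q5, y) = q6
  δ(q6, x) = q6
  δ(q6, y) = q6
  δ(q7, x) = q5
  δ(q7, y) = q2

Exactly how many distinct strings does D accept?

6

The useful subgraph on states {q0, q2, q5, q7} is acyclic, so L(D) is finite; the longest accepting path visits 4 useful states, giving maximum string length 3.
Counting accepting paths from q7 by length: 2 of length 1, 3 of length 2, 1 of length 3. Total 6.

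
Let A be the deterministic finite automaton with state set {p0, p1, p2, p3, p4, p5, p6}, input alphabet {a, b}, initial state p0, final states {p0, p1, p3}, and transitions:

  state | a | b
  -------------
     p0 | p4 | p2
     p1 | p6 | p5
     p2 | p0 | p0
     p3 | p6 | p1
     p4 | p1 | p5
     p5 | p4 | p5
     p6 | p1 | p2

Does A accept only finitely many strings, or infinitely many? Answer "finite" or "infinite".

infinite

State p0 is reachable from the start and can reach an accepting state, and it lies on the cycle p0 → p2 → p0.
Traversing that cycle any number of times yields accepted strings of unbounded length, so the language is infinite.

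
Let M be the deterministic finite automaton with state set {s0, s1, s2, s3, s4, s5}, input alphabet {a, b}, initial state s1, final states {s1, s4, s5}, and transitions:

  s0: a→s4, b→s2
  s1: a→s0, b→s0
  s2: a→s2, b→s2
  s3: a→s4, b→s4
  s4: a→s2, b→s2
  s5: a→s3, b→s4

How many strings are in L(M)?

3

The useful subgraph on states {s0, s1, s4} is acyclic, so L(M) is finite; the longest accepting path visits 3 useful states, giving maximum string length 2.
Counting accepting paths from s1 by length: 1 of length 0, 2 of length 2. Total 3.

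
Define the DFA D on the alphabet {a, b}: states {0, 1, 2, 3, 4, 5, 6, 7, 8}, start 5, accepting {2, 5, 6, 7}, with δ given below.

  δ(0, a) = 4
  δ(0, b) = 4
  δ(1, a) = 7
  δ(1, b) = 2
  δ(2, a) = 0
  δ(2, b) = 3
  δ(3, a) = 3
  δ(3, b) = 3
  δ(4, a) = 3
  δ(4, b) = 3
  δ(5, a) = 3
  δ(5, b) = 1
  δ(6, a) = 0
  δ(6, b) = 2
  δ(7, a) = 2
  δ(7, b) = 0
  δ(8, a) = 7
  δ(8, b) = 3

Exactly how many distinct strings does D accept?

The useful subgraph on states {1, 2, 5, 7} is acyclic, so L(D) is finite; the longest accepting path visits 4 useful states, giving maximum string length 3.
Counting accepting paths from 5 by length: 1 of length 0, 2 of length 2, 1 of length 3. Total 4.

4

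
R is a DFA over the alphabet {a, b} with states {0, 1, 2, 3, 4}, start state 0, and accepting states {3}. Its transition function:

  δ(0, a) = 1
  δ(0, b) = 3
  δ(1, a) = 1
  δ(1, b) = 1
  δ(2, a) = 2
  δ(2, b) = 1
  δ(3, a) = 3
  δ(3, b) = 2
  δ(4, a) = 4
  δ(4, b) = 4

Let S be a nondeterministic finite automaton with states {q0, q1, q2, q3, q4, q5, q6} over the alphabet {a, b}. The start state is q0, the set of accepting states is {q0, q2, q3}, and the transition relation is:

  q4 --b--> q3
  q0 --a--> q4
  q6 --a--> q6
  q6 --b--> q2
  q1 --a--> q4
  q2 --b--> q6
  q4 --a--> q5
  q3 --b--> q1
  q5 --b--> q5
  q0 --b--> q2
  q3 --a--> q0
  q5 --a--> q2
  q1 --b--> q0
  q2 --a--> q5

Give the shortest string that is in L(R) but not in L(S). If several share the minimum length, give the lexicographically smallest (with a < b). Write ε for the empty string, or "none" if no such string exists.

The string ba is accepted by R but not by S.
No shorter string lies in the difference, and ba is the lexicographically first length-2 string in L(R) \ L(S).

ba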